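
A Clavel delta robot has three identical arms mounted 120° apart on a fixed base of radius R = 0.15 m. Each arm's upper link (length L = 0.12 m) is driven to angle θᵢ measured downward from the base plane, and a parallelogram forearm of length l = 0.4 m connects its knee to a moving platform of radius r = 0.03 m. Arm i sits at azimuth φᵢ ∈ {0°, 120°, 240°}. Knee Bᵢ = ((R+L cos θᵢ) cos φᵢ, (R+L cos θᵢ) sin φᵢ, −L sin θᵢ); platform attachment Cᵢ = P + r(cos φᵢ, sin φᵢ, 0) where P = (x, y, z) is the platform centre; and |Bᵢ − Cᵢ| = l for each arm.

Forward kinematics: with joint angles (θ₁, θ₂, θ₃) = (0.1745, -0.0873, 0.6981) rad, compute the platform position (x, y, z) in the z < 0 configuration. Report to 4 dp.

(0.0195, 0.0863, -0.3444)

O1 = (0.2382·cos0.0°, 0.2382·sin0.0°, -0.0208) = (0.2382, 0.0000, -0.0208)
arm 2 at φ=120.0°: e+L cos θ2 = 0.2395;  O2 = (-0.1198, 0.2075, 0.0105)
φ3=240.0°: virtual centre (-0.1060, -0.1835, -0.0771), radius l
|O₂|²−|O₁|² = 0.0003;  |O₃|²−|O₁|² = -0.0063
[-0.7159 0.4149 0.0626]·P = 0.0003;  [-0.6883 -0.3671 -0.1126]·P = -0.0063
Cramer: x(z) = 0.0045-0.0433z;  y(z) = 0.0086-0.2256z
quadratic in z: (1.0528)z²+(0.0580)z+(-0.1049)=0, √Δ=0.6672 → z ∈ {-0.3444, 0.2893}; z = -0.3444 (taking z<0)
x = 0.0195, y = 0.0863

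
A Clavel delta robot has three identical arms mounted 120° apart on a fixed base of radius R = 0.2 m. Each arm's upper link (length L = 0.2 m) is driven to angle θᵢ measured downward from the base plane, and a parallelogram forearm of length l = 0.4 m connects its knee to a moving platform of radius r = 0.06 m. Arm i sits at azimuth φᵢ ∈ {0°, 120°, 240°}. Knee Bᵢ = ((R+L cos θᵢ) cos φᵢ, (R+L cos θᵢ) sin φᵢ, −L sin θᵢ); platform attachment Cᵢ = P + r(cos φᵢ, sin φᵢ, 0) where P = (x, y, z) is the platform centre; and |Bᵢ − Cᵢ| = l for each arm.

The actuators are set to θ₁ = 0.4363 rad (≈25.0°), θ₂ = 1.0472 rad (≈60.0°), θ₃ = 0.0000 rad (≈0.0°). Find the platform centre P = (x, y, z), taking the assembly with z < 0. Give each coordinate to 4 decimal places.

S1 = (0.3213·cos0.0°, 0.3213·sin0.0°, -0.0845) = (0.3213, 0.0000, -0.0845)
arm 2 at φ=120.0°: e+L cos θ2 = 0.2400;  S2 = (-0.1200, 0.2078, -0.1732)
φ3=240.0°: virtual centre (-0.1700, -0.2944, 0.0000), radius l
subtract pairs → two planes through P
linear system: -0.8825x+0.4157y = -0.0228−-0.1774z; -0.9825x+-0.5889y = 0.0052−0.1690z
det = 0.9281;  x = 0.0121+-0.0368z,  y = -0.0291+0.3485z
quadratic in z: (1.1228)z²+(0.1715)z+(-0.0564)=0, √Δ=0.5318 → z ∈ {-0.3132, 0.1604}; z = -0.3132 (taking z<0)
x = 0.0236, y = -0.1382

(0.0236, -0.1382, -0.3132)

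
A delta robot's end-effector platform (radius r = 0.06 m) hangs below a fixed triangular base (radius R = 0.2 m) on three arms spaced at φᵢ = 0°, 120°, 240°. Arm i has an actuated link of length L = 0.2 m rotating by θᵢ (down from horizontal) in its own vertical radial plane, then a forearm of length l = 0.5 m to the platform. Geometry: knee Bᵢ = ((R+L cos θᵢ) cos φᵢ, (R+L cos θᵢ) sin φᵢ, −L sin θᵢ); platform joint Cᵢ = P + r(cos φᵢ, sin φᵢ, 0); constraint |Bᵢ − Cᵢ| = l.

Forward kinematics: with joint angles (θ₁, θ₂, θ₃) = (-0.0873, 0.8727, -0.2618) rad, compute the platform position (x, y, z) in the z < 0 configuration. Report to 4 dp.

arm 1 at φ=0.0°: e+L cos θ1 = 0.3392;  O1 = (0.3392, 0.0000, 0.0174)
O2 = (0.2686·cos120.0°, 0.2686·sin120.0°, -0.1532) = (-0.1343, 0.2326, -0.1532)
O3 = (0.3332·cos240.0°, 0.3332·sin240.0°, 0.0518) = (-0.1666, -0.2885, 0.0518)
|O₂|²−|O₁|² = -0.0198;  |O₃|²−|O₁|² = -0.0017
linear system: -0.9470x+0.4651y = -0.0198−-0.3413z; -1.0117x+-0.5771y = -0.0017−0.0687z
det = 1.0171;  x = 0.0120+-0.1623z,  y = -0.0181+0.4034z
sphere 1 gives Az²+Bz+C=0 with A=1.1891, B=0.0567, C=-0.1423;  B²−4AC=0.6800;  roots -0.3706, 0.3229;  negative root z = -0.3706
x = 0.0721, y = -0.1676

(0.0721, -0.1676, -0.3706)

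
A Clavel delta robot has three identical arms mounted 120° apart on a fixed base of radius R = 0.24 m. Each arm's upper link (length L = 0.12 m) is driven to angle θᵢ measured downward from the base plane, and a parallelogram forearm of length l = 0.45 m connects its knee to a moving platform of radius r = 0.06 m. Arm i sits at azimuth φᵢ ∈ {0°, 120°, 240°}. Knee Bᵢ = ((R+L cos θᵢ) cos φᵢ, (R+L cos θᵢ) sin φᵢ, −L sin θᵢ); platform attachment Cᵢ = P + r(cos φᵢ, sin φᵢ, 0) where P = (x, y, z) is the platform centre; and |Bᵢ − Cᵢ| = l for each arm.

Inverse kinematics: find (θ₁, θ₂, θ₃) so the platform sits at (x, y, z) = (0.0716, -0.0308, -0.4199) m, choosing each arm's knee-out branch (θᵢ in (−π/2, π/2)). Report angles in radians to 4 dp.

φ1=0.0° → target in arm frame (0.0716, -0.0308)
  e−x'=0.1084;  (l²−L²−(e−x')²−y'²−z²)/2L = -0.0038
  √(A²+B²)=0.4337;  θ1 = -1.3182+1.5796 ≈ 0.2614
arm 2 (φ=120.0°): x'=-0.0625, y'=-0.0466
  A=0.2425, B=-0.4199, C=(l²−L²−A²−y'²−z²)/(2L)=-0.2049
  θ2 = atan2(B,A) + arccos(C/0.4849) = 0.9600
φ3=240.0° → target in arm frame (-0.0091, 0.0774)
  A=0.1891, B=-0.4199, C=(l²−L²−A²−y'²−z²)/(2L)=-0.1249
  γ=atan2(-0.4199,0.1891)=-1.1476;  ψ=arccos(-0.2712)=1.8455;  θ3=γ+ψ≈0.6979

θ₁ = 0.2614, θ₂ = 0.9600, θ₃ = 0.6979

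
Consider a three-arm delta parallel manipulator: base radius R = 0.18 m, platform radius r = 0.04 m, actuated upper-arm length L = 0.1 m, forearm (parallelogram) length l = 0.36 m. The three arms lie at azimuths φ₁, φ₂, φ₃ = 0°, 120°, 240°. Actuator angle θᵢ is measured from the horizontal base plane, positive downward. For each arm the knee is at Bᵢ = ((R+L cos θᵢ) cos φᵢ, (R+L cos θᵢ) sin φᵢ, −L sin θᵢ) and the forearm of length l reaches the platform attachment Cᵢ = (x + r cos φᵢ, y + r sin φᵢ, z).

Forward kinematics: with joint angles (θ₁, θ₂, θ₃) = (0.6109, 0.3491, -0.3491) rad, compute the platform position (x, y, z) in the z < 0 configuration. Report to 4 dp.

φ1=0.0°: virtual centre (0.2219, 0.0000, -0.0574), radius l
φ2=120.0°: virtual centre (-0.1170, 0.2026, -0.0342), radius l
φ3=240.0°: virtual centre (-0.1170, -0.2026, 0.0342), radius l
eliminate P² terms by subtracting sphere 1 from 2 and 3
linear system: -0.6778x+0.4052y = 0.0034−0.0463z; -0.6778x+-0.4052y = 0.0034−0.1831z
Cramer: x(z) = -0.0050+0.1693z;  y(z) = 0.0000+0.1688z
quadratic in z: (1.0571)z²+(0.0379)z+(-0.0748)=0, √Δ=0.5638 → z ∈ {-0.2846, 0.2487}; z = -0.2846 (taking z<0)
x = -0.0531, y = -0.0480

(-0.0531, -0.0480, -0.2846)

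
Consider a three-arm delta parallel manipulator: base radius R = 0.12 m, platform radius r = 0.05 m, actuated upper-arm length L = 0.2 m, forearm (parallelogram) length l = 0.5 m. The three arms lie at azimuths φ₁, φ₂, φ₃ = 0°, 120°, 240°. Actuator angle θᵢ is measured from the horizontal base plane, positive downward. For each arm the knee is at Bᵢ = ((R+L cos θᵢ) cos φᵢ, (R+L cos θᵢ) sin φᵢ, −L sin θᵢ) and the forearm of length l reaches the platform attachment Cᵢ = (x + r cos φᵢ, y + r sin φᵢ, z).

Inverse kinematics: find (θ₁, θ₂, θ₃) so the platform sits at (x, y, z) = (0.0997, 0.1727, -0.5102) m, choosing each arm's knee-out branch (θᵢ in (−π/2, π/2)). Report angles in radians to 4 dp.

θ₁ = 0.3493, θ₂ = 0.3493, θ₃ = 1.0474

arm 1 (φ=0.0°): x'=0.0997, y'=0.1727
  e−x'=-0.0297;  (l²−L²−(e−x')²−y'²−z²)/2L = -0.2025
  γ=atan2(-0.5102,-0.0297)=-1.6289;  ψ=arccos(-0.3963)=1.9783;  θ1=γ+ψ≈0.3493
rotate P by −φ2: (0.0997, -0.1727, -0.5102)
  A cos θ + B sin θ = C:  -0.0297·cos θ + -0.5102·sin θ = -0.2025
  θ2 = atan2(B,A) + arccos(C/0.5111) = 0.3493
φ3=240.0° → target in arm frame (-0.1994, 0.0000)
  A cos θ + B sin θ = C:  0.2694·cos θ + -0.5102·sin θ = -0.3072
  γ=atan2(-0.5102,0.2694)=-1.0850;  ψ=arccos(-0.5325)=2.1323;  θ3=γ+ψ≈1.0474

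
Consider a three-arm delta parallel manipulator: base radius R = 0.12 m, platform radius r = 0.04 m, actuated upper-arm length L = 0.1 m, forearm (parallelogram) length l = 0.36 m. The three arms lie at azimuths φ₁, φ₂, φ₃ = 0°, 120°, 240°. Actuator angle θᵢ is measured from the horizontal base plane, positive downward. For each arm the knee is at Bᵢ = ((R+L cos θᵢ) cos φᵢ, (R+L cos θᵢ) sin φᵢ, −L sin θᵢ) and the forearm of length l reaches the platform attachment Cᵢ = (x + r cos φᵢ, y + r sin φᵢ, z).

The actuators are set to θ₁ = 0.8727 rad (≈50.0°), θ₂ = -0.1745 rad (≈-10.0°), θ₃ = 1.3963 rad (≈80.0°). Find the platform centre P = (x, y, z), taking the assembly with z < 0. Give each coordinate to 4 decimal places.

(-0.0237, 0.1857, -0.3352)

O1 = (0.1443·cos0.0°, 0.1443·sin0.0°, -0.0766) = (0.1443, 0.0000, -0.0766)
φ2=120.0°: virtual centre (-0.0892, 0.1546, 0.0174), radius l
φ3=240.0°: virtual centre (-0.0487, -0.0843, -0.0985), radius l
eliminate P² terms by subtracting sphere 1 from 2 and 3
[-0.4670 0.3091 0.1879]·P = 0.0055;  [-0.3859 -0.1686 -0.0437]·P = -0.0075
det = 0.1981;  x = 0.0071+0.0917z,  y = 0.0284+-0.4694z
sphere 1 gives Az²+Bz+C=0 with A=1.2287, B=0.1014, C=-0.1041;  B²−4AC=0.5219;  roots -0.3352, 0.2527;  negative root z = -0.3352
x = -0.0237, y = 0.1857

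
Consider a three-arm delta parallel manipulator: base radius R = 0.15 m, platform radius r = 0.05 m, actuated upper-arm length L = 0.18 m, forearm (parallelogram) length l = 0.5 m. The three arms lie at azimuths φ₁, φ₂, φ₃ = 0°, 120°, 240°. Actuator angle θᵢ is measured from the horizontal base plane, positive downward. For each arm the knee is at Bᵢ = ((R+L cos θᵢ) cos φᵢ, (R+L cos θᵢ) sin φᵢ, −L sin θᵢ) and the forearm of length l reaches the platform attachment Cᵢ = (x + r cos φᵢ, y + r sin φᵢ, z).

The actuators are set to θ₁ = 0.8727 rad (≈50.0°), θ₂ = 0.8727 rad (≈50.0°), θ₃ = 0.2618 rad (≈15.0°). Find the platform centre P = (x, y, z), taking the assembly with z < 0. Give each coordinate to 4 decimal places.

φ1=0.0°: virtual centre (0.2157, 0.0000, -0.1379), radius l
φ2=120.0°: virtual centre (-0.1078, 0.1868, -0.1379), radius l
φ3=240.0°: virtual centre (-0.1369, -0.2372, -0.0466), radius l
eliminate P² terms by subtracting sphere 1 from 2 and 3
plane₁₂: -0.6471x+0.3736y+0.0000z = 0.0000
det = 0.5704;  x = -0.0076+0.1196z,  y = -0.0132+0.2071z
quadratic in z: (1.0572)z²+(0.2169)z+(-0.1809)=0, √Δ=0.9012 → z ∈ {-0.5288, 0.3236}; z = -0.5288 (taking z<0)
x = -0.0709, y = -0.1227

(-0.0709, -0.1227, -0.5288)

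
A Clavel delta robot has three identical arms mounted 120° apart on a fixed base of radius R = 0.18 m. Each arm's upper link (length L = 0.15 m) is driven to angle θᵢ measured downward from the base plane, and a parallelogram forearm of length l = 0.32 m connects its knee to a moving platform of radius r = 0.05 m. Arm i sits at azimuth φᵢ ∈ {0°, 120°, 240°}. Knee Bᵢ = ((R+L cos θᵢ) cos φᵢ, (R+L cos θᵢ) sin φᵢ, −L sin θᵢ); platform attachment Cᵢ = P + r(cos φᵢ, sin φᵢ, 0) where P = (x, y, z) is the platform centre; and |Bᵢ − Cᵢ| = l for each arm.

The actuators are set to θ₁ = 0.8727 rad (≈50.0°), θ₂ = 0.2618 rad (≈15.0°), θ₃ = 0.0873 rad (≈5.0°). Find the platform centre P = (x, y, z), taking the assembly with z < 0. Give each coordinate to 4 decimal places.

arm 1 at φ=0.0°: e+L cos θ1 = 0.2264;  S1 = (0.2264, 0.0000, -0.1149)
S2 = (0.2749·cos120.0°, 0.2749·sin120.0°, -0.0388) = (-0.1374, 0.2381, -0.0388)
S3 = (0.2794·cos240.0°, 0.2794·sin240.0°, -0.0131) = (-0.1397, -0.2420, -0.0131)
|S₂|²−|S₁|² = 0.0126;  |S₃|²−|S₁|² = 0.0138
linear system: -0.7277x+0.4761y = 0.0126−0.1522z; -0.7323x+-0.4840y = 0.0138−0.2037z
det = 0.7008;  x = -0.0181+0.2434z,  y = -0.0011+0.0525z
quadratic in z: (1.0620)z²+(0.1107)z+(-0.0294)=0, √Δ=0.3705 → z ∈ {-0.2265, 0.1223}; z = -0.2265 (taking z<0)
x = -0.0732, y = -0.0130

(-0.0732, -0.0130, -0.2265)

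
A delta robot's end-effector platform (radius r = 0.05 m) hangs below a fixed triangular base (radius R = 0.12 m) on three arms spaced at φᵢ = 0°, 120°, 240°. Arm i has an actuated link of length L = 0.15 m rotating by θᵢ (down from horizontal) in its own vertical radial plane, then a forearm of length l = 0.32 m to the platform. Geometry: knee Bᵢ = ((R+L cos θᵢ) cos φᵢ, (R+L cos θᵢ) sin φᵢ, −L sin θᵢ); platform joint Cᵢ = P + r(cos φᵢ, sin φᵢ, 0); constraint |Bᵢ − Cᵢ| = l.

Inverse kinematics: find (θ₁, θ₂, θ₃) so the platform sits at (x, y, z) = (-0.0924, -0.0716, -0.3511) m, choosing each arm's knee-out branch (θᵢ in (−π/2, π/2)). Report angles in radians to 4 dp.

θ₁ = 1.1345, θ₂ = 0.8728, θ₃ = 0.3490

rotate P by −φ1: (-0.0924, -0.0716, -0.3511)
  e−x'=0.1624;  (l²−L²−(e−x')²−y'²−z²)/2L = -0.2496
  γ=atan2(-0.3511,0.1624)=-1.1376;  ψ=arccos(-0.6452)=2.2720;  θ1=γ+ψ≈1.1345
arm 2 (φ=120.0°): x'=-0.0158, y'=0.1158
  A=0.0858, B=-0.3511, C=(l²−L²−A²−y'²−z²)/(2L)=-0.2138
  γ=atan2(-0.3511,0.0858)=-1.3311;  ψ=arccos(-0.5916)=2.2039;  θ2=γ+ψ≈0.8728
arm 3 (φ=240.0°): x'=0.1082, y'=-0.0442
  A cos θ + B sin θ = C:  -0.0382·cos θ + -0.3511·sin θ = -0.1560
  √(A²+B²)=0.3532;  θ3 = -1.6792+2.0282 ≈ 0.3490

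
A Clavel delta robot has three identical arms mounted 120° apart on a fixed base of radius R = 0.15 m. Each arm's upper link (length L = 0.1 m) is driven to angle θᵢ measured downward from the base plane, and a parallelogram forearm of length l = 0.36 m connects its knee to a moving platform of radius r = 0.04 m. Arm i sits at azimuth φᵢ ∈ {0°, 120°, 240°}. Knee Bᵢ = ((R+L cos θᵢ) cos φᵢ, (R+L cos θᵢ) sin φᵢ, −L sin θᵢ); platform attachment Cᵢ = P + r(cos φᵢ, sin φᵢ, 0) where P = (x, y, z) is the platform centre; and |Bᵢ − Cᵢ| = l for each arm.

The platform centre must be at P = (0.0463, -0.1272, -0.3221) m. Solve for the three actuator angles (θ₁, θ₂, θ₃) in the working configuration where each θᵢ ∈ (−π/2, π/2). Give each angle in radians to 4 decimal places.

φ1=0.0° → target in arm frame (0.0463, -0.1272)
  A=0.0637, B=-0.3221, C=(l²−L²−A²−y'²−z²)/(2L)=-0.0219
  θ1 = atan2(B,A) + arccos(C/0.3283) = 0.2621
φ2=120.0° → target in arm frame (-0.1333, 0.0235)
  A cos θ + B sin θ = C:  0.2433·cos θ + -0.3221·sin θ = -0.2195
  √(A²+B²)=0.4037;  θ2 = -0.9239+2.1457 ≈ 1.2218
φ3=240.0° → target in arm frame (0.0870, 0.1037)
  e−x'=0.0230;  (l²−L²−(e−x')²−y'²−z²)/2L = 0.0228
  γ=atan2(-0.3221,0.0230)=-1.4995;  ψ=arccos(0.0708)=1.5000;  θ3=γ+ψ≈0.0004

θ₁ = 0.2621, θ₂ = 1.2218, θ₃ = 0.0004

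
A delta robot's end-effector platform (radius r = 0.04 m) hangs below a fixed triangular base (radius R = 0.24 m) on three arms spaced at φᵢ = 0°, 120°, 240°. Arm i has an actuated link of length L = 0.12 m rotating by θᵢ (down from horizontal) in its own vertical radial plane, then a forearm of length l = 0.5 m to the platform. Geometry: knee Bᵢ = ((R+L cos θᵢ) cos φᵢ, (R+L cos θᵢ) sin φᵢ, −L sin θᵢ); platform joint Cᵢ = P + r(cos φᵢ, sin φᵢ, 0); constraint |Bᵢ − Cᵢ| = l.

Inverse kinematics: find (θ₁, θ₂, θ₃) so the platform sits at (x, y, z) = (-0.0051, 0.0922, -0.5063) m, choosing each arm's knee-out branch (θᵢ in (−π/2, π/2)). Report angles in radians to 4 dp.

rotate P by −φ1: (-0.0051, 0.0922, -0.5063)
  A cos θ + B sin θ = C:  0.2051·cos θ + -0.5063·sin θ = -0.2971
  γ=atan2(-0.5063,0.2051)=-1.1859;  ψ=arccos(-0.5439)=2.1459;  θ1=γ+ψ≈0.9600
arm 2 (φ=120.0°): x'=0.0824, y'=-0.0417
  A cos θ + B sin θ = C:  0.1176·cos θ + -0.5063·sin θ = -0.1513
  √(A²+B²)=0.5198;  θ2 = -1.3426+1.8661 ≈ 0.5236
φ3=240.0° → target in arm frame (-0.0773, -0.0505)
  A cos θ + B sin θ = C:  0.2773·cos θ + -0.5063·sin θ = -0.4174
  √(A²+B²)=0.5773;  θ3 = -1.0697+2.3791 ≈ 1.3094

θ₁ = 0.9600, θ₂ = 0.5236, θ₃ = 1.3094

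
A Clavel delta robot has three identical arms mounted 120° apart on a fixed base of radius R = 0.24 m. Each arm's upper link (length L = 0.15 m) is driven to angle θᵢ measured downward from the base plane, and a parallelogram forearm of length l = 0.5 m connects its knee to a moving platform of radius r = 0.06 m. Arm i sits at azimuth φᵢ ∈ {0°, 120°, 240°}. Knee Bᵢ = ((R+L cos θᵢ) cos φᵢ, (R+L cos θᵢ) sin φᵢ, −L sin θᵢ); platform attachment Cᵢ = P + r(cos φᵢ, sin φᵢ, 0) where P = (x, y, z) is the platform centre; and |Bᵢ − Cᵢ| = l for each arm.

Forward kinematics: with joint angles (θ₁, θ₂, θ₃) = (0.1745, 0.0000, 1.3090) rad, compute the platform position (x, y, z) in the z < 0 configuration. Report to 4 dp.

(0.0814, 0.1803, -0.4221)

O1 = (0.3277·cos0.0°, 0.3277·sin0.0°, -0.0260) = (0.3277, 0.0000, -0.0260)
O2 = (0.3300·cos120.0°, 0.3300·sin120.0°, 0.0000) = (-0.1650, 0.2858, 0.0000)
O3 = (0.2188·cos240.0°, 0.2188·sin240.0°, -0.1449) = (-0.1094, -0.1895, -0.1449)
eliminate P² terms by subtracting sphere 1 from 2 and 3
[-0.9854 0.5716 0.0521]·P = 0.0008;  [-0.8743 -0.3790 -0.2377]·P = -0.0392
det = 0.8732;  x = 0.0253+-0.1330z,  y = 0.0451+-0.3204z
sphere 1 gives Az²+Bz+C=0 with A=1.1203, B=0.1036, C=-0.1558;  B²−4AC=0.7091;  roots -0.4221, 0.3296;  negative root z = -0.4221
x = 0.0814, y = 0.1803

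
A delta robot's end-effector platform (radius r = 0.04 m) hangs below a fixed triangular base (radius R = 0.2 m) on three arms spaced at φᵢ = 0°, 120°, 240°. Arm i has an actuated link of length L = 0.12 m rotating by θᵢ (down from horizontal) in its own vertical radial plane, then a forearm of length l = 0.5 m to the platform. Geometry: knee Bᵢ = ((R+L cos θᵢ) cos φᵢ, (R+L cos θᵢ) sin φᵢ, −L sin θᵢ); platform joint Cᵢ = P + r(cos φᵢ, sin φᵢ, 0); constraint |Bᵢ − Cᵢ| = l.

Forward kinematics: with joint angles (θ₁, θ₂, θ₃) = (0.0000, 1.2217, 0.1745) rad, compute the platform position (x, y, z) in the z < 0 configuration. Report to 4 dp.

(0.1023, -0.1381, -0.4465)

arm 1 at φ=0.0°: ρ1 = 0.2800;  centre 1 = (0.2800, 0.0000, 0.0000)
arm 2 at φ=120.0°: ρ2 = 0.2010;  centre 2 = (-0.1005, 0.1741, -0.1128)
φ3=240.0°: virtual centre (-0.1391, -0.2409, -0.0208), radius l
subtract pairs → two planes through P
linear system: -0.7610x+0.3482y = -0.0253−-0.2255z; -0.8382x+-0.4818y = -0.0006−-0.0417z
Cramer: x(z) = 0.0188-0.1870z;  y(z) = -0.0315+0.2389z
quadratic in z: (1.0920)z²+(0.0827)z+(-0.1808)=0, √Δ=0.8925 → z ∈ {-0.4465, 0.3708}; z = -0.4465 (taking z<0)
x = 0.1023, y = -0.1381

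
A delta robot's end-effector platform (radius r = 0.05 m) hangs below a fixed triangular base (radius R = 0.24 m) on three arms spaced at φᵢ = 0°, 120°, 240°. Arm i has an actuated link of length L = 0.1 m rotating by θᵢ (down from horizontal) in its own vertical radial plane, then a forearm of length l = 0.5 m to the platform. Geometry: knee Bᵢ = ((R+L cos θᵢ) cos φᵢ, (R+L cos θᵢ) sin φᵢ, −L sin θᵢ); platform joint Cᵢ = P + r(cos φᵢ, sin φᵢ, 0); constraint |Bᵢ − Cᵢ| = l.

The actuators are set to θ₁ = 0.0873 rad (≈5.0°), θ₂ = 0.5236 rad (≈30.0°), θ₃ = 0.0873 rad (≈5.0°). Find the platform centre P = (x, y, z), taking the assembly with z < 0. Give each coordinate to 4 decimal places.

(0.0240, -0.0416, -0.4303)

centre 1 = (0.2896·cos0.0°, 0.2896·sin0.0°, -0.0087) = (0.2896, 0.0000, -0.0087)
φ2=120.0°: virtual centre (-0.1383, 0.2395, -0.0500), radius l
arm 3 at φ=240.0°: e+L cos θ3 = 0.2896;  centre 3 = (-0.1448, -0.2508, -0.0087)
eliminate P² terms by subtracting sphere 1 from 2 and 3
[-0.8558 0.4791 -0.0826]·P = -0.0049;  [-0.8689 -0.5016 0.0000]·P = 0.0000
det = 0.8456;  x = 0.0029+-0.0490z,  y = -0.0051+0.0848z
quadratic in z: (1.0096)z²+(0.0447)z+(-0.1677)=0, √Δ=0.8242 → z ∈ {-0.4303, 0.3861}; z = -0.4303 (taking z<0)
x = 0.0240, y = -0.0416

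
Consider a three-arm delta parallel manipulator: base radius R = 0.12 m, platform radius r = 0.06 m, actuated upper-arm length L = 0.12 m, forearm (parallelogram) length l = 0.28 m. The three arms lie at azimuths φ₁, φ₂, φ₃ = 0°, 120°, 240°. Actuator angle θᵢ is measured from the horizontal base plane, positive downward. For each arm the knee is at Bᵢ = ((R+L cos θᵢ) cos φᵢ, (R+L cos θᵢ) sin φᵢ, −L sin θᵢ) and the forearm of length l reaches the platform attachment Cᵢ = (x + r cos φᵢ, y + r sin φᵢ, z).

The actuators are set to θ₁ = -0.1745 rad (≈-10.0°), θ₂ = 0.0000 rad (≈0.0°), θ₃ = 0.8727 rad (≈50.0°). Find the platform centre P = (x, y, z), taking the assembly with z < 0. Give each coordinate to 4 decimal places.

(0.0683, 0.0887, -0.2210)

φ1=0.0°: virtual centre (0.1782, 0.0000, 0.0208), radius l
O2 = (0.1800·cos120.0°, 0.1800·sin120.0°, 0.0000) = (-0.0900, 0.1559, 0.0000)
arm 3 at φ=240.0°: ρ3 = 0.1371;  O3 = (-0.0686, -0.1188, -0.0919)
eliminate P² terms by subtracting sphere 1 from 2 and 3
[-0.5364 0.3118 -0.0417]·P = 0.0002;  [-0.4935 -0.2375 -0.2255]·P = -0.0049
det = 0.2812;  x = 0.0053+-0.2852z,  y = 0.0098+-0.3570z
into |P−O₁|² = l²: 1.2088z² + 0.0500z + -0.0480 = 0;  Δ = 0.2345;  z = -0.2210 or 0.1796 → z<0 root = -0.2210
x = 0.0683, y = 0.0887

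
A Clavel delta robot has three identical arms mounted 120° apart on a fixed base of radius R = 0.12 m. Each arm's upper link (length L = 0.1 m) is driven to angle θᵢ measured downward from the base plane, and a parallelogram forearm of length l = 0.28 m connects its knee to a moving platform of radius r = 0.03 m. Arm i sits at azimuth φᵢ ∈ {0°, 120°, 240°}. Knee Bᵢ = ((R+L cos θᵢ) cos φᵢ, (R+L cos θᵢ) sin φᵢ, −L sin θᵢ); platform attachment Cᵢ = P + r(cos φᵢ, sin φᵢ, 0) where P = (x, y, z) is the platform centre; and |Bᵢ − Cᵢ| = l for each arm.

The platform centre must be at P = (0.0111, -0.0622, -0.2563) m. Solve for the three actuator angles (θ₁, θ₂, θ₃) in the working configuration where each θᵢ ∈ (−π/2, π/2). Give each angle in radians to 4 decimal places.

θ₁ = 0.4367, θ₂ = 0.8730, θ₃ = 0.1744

rotate P by −φ1: (0.0111, -0.0622, -0.2563)
  e−x'=0.0789;  (l²−L²−(e−x')²−y'²−z²)/2L = -0.0369
  γ=atan2(-0.2563,0.0789)=-1.2722;  ψ=arccos(-0.1377)=1.7089;  θ1=γ+ψ≈0.4367
φ2=120.0° → target in arm frame (-0.0594, 0.0215)
  e−x'=0.1494;  (l²−L²−(e−x')²−y'²−z²)/2L = -0.1004
  √(A²+B²)=0.2967;  θ2 = -1.0430+1.9160 ≈ 0.8730
φ3=240.0° → target in arm frame (0.0483, 0.0407)
  e−x'=0.0417;  (l²−L²−(e−x')²−y'²−z²)/2L = -0.0034
  √(A²+B²)=0.2597;  θ3 = -1.4096+1.5840 ≈ 0.1744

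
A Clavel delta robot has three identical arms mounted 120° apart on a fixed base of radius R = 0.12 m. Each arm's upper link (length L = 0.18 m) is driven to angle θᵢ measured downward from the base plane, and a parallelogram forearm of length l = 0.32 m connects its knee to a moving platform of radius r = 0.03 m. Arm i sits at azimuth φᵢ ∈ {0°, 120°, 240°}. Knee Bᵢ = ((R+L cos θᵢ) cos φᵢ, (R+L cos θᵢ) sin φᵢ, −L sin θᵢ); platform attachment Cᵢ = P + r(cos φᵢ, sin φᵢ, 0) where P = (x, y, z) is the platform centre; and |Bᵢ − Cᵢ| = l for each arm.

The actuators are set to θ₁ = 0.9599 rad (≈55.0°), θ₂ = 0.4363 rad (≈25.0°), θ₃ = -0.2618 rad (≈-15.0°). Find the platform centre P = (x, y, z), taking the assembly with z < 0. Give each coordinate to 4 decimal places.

φ1=0.0°: virtual centre (0.1932, 0.0000, -0.1474), radius l
centre 2 = (0.2531·cos120.0°, 0.2531·sin120.0°, -0.0761) = (-0.1266, 0.2192, -0.0761)
arm 3 at φ=240.0°: ρ3 = 0.2639;  centre 3 = (-0.1319, -0.2285, 0.0466)
|centre ₂|²−|centre ₁|² = 0.0108;  |centre ₃|²−|centre ₁|² = 0.0127
linear system: -0.6396x+0.4384y = 0.0108−0.1428z; -0.6504x+-0.4570y = 0.0127−0.3881z
det = 0.5775;  x = -0.0182+0.4076z,  y = -0.0019+0.2691z
into |P−centre ₁|² = l²: 1.2385z² + 0.1215z + -0.0360 = 0;  Δ = 0.1929;  z = -0.2263 or 0.1283 → z<0 root = -0.2263
x = -0.1104, y = -0.0628

(-0.1104, -0.0628, -0.2263)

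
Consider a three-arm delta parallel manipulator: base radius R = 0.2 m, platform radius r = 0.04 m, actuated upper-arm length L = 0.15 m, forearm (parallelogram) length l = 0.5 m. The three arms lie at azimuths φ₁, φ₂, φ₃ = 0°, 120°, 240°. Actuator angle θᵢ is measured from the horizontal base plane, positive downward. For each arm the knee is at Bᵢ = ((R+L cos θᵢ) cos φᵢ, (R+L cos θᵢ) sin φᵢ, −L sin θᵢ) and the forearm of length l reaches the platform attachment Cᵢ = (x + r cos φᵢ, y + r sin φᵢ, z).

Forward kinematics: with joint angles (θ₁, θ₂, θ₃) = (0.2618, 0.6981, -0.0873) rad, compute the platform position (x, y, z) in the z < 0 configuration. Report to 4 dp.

(0.0107, -0.1042, -0.4294)

O1 = (0.3049·cos0.0°, 0.3049·sin0.0°, -0.0388) = (0.3049, 0.0000, -0.0388)
O2 = (0.2749·cos120.0°, 0.2749·sin120.0°, -0.0964) = (-0.1375, 0.2381, -0.0964)
O3 = (0.3094·cos240.0°, 0.3094·sin240.0°, 0.0131) = (-0.1547, -0.2680, 0.0131)
eliminate P² terms by subtracting sphere 1 from 2 and 3
[-0.8847 0.4762 -0.1152]·P = -0.0096;  [-0.9192 -0.5359 0.1038]·P = 0.0015
det = 0.9118;  x = 0.0049+-0.0135z,  y = -0.0111+0.2168z
sphere 1 gives Az²+Bz+C=0 with A=1.0472, B=0.0809, C=-0.1584;  B²−4AC=0.6699;  roots -0.4294, 0.3521;  negative root z = -0.4294
x = 0.0107, y = -0.1042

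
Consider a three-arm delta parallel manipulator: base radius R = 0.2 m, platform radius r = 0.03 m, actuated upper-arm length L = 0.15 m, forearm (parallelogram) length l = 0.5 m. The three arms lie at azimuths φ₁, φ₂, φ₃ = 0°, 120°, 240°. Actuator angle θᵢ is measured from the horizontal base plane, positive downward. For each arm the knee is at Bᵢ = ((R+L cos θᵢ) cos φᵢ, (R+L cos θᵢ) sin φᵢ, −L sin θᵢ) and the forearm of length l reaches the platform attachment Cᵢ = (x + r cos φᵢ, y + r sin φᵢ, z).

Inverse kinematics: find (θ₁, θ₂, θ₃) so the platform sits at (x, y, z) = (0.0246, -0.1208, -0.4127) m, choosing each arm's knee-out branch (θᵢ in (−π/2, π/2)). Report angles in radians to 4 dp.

θ₁ = 0.1746, θ₂ = 0.7853, θ₃ = -0.1747

φ1=0.0° → target in arm frame (0.0246, -0.1208)
  A cos θ + B sin θ = C:  0.1454·cos θ + -0.4127·sin θ = 0.0715
  θ1 = atan2(B,A) + arccos(C/0.4376) = 0.1746
rotate P by −φ2: (-0.1169, 0.0391, -0.4127)
  A cos θ + B sin θ = C:  0.2869·cos θ + -0.4127·sin θ = -0.0889
  √(A²+B²)=0.5026;  θ2 = -0.9633+1.7486 ≈ 0.7853
rotate P by −φ3: (0.0923, 0.0817, -0.4127)
  A cos θ + B sin θ = C:  0.0777·cos θ + -0.4127·sin θ = 0.1482
  γ=atan2(-0.4127,0.0777)=-1.3847;  ψ=arccos(0.3530)=1.2101;  θ3=γ+ψ≈-0.1747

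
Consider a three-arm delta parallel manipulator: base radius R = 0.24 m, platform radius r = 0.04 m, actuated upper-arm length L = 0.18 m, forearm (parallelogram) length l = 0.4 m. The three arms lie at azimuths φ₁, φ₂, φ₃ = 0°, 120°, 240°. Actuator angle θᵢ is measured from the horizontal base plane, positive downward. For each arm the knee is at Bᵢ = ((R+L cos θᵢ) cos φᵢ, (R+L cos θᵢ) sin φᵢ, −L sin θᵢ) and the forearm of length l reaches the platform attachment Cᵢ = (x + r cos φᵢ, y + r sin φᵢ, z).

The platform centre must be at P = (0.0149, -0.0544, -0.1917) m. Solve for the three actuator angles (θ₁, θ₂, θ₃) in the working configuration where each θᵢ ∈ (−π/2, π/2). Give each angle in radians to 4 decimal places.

θ₁ = 0.1747, θ₂ = 0.6981, θ₃ = -0.0875

rotate P by −φ1: (0.0149, -0.0544, -0.1917)
  A=0.1851, B=-0.1917, C=(l²−L²−A²−y'²−z²)/(2L)=0.1490
  √(A²+B²)=0.2665;  θ1 = -0.8029+0.9776 ≈ 0.1747
rotate P by −φ2: (-0.0546, 0.0143, -0.1917)
  A=0.2546, B=-0.1917, C=(l²−L²−A²−y'²−z²)/(2L)=0.0718
  θ2 = atan2(B,A) + arccos(C/0.3187) = 0.6981
rotate P by −φ3: (0.0397, 0.0401, -0.1917)
  e−x'=0.1603;  (l²−L²−(e−x')²−y'²−z²)/2L = 0.1765
  θ3 = atan2(B,A) + arccos(C/0.2499) = -0.0875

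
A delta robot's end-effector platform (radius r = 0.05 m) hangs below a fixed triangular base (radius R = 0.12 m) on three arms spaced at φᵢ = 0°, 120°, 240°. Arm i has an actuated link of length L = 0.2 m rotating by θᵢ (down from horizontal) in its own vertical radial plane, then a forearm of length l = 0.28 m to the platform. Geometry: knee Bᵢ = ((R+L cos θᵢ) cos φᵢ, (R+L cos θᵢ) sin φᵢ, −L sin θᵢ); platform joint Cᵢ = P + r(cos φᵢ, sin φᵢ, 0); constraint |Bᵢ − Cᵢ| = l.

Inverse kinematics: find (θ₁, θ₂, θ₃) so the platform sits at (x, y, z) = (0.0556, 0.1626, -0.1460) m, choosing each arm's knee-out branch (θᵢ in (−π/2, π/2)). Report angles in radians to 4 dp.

rotate P by −φ1: (0.0556, 0.1626, -0.1460)
  e−x'=0.0144;  (l²−L²−(e−x')²−y'²−z²)/2L = -0.0239
  θ1 = atan2(B,A) + arccos(C/0.1467) = 0.2620
arm 2 (φ=120.0°): x'=0.1130, y'=-0.1295
  A cos θ + B sin θ = C:  -0.0430·cos θ + -0.1460·sin θ = -0.0038
  γ=atan2(-0.1460,-0.0430)=-1.8573;  ψ=arccos(-0.0250)=1.5958;  θ2=γ+ψ≈-0.2615
rotate P by −φ3: (-0.1686, -0.0331, -0.1460)
  A cos θ + B sin θ = C:  0.2386·cos θ + -0.1460·sin θ = -0.1024
  γ=atan2(-0.1460,0.2386)=-0.5491;  ψ=arccos(-0.3660)=1.9455;  θ3=γ+ψ≈1.3964

θ₁ = 0.2620, θ₂ = -0.2615, θ₃ = 1.3964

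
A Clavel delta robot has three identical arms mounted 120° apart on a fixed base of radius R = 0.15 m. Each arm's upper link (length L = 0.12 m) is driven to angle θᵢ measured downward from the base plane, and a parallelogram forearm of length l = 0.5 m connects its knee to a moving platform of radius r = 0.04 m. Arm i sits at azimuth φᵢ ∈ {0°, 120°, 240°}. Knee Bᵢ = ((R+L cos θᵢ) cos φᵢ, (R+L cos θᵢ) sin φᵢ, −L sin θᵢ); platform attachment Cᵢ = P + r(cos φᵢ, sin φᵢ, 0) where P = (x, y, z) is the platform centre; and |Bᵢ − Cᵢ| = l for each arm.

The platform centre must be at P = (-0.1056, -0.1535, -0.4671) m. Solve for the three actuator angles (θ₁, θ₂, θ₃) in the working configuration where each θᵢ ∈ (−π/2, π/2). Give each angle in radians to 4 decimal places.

θ₁ = 0.8728, θ₂ = 0.7856, θ₃ = -0.2619

rotate P by −φ1: (-0.1056, -0.1535, -0.4671)
  A=0.2156, B=-0.4671, C=(l²−L²−A²−y'²−z²)/(2L)=-0.2193
  θ1 = atan2(B,A) + arccos(C/0.5145) = 0.8728
φ2=120.0° → target in arm frame (-0.0801, 0.1682)
  e−x'=0.1901;  (l²−L²−(e−x')²−y'²−z²)/2L = -0.1959
  √(A²+B²)=0.5043;  θ2 = -1.1842+1.9698 ≈ 0.7856
arm 3 (φ=240.0°): x'=0.1857, y'=-0.0147
  A cos θ + B sin θ = C:  -0.0757·cos θ + -0.4671·sin θ = 0.0478
  γ=atan2(-0.4671,-0.0757)=-1.7315;  ψ=arccos(0.1010)=1.4697;  θ3=γ+ψ≈-0.2619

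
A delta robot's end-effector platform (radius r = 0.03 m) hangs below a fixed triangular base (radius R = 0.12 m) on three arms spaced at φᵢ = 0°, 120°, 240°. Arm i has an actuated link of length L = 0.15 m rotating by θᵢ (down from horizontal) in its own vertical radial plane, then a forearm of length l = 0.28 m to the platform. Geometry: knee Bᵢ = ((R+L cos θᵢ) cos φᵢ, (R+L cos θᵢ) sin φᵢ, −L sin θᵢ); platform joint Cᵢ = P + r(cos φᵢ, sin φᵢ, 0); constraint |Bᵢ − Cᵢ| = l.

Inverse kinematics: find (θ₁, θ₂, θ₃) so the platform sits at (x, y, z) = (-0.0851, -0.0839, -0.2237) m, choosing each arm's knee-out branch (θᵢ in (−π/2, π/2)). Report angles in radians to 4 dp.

rotate P by −φ1: (-0.0851, -0.0839, -0.2237)
  A=0.1751, B=-0.2237, C=(l²−L²−A²−y'²−z²)/(2L)=-0.1061
  θ1 = atan2(B,A) + arccos(C/0.2841) = 1.0470
arm 2 (φ=120.0°): x'=-0.0301, y'=0.1156
  e−x'=0.1201;  (l²−L²−(e−x')²−y'²−z²)/2L = -0.0731
  θ2 = atan2(B,A) + arccos(C/0.2539) = 0.7850
arm 3 (φ=240.0°): x'=0.1152, y'=-0.0317
  A cos θ + B sin θ = C:  -0.0252·cos θ + -0.2237·sin θ = 0.0140
  γ=atan2(-0.2237,-0.0252)=-1.6830;  ψ=arccos(0.0624)=1.5083;  θ3=γ+ψ≈-0.1747

θ₁ = 1.0470, θ₂ = 0.7850, θ₃ = -0.1747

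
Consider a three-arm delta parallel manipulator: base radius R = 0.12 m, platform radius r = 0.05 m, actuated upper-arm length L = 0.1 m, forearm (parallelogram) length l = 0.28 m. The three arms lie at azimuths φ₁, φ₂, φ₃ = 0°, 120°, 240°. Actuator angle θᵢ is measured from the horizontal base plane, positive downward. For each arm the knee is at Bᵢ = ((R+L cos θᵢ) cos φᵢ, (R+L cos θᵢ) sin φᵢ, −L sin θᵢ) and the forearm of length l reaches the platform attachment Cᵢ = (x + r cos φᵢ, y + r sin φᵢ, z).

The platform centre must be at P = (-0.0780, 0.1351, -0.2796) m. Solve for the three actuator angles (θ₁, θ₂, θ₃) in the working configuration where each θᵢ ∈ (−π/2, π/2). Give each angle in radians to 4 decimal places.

θ₁ = 1.3963, θ₂ = -0.0005, θ₃ = 1.3963

rotate P by −φ1: (-0.0780, 0.1351, -0.2796)
  A cos θ + B sin θ = C:  0.1480·cos θ + -0.2796·sin θ = -0.2497
  γ=atan2(-0.2796,0.1480)=-1.0840;  ψ=arccos(-0.7892)=2.4803;  θ1=γ+ψ≈1.3963
arm 2 (φ=120.0°): x'=0.1560, y'=0.0000
  e−x'=-0.0860;  (l²−L²−(e−x')²−y'²−z²)/2L = -0.0859
  θ2 = atan2(B,A) + arccos(C/0.2925) = -0.0005
φ3=240.0° → target in arm frame (-0.0780, -0.1351)
  A=0.1480, B=-0.2796, C=(l²−L²−A²−y'²−z²)/(2L)=-0.2497
  θ3 = atan2(B,A) + arccos(C/0.3164) = 1.3963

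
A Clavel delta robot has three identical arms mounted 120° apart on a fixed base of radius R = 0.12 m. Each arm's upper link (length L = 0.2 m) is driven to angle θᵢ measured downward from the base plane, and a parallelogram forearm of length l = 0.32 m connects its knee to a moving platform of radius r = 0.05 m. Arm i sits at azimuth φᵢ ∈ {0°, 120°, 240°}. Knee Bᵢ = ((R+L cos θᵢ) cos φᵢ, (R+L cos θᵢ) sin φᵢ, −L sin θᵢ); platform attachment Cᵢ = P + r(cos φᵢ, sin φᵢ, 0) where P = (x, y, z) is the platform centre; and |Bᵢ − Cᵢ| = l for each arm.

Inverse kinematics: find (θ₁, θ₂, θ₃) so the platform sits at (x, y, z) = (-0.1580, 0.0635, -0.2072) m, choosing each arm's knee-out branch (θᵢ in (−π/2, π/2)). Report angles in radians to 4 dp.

arm 1 (φ=0.0°): x'=-0.1580, y'=0.0635
  e−x'=0.2280;  (l²−L²−(e−x')²−y'²−z²)/2L = -0.0914
  θ1 = atan2(B,A) + arccos(C/0.3081) = 1.1343
φ2=120.0° → target in arm frame (0.1340, 0.1051)
  e−x'=-0.0640;  (l²−L²−(e−x')²−y'²−z²)/2L = 0.0108
  √(A²+B²)=0.2169;  θ2 = -1.8703+1.5208 ≈ -0.3495
rotate P by −φ3: (0.0240, -0.1686, -0.2072)
  e−x'=0.0460;  (l²−L²−(e−x')²−y'²−z²)/2L = -0.0277
  γ=atan2(-0.2072,0.0460)=-1.3524;  ψ=arccos(-0.1304)=1.7015;  θ3=γ+ψ≈0.3492

θ₁ = 1.1343, θ₂ = -0.3495, θ₃ = 0.3492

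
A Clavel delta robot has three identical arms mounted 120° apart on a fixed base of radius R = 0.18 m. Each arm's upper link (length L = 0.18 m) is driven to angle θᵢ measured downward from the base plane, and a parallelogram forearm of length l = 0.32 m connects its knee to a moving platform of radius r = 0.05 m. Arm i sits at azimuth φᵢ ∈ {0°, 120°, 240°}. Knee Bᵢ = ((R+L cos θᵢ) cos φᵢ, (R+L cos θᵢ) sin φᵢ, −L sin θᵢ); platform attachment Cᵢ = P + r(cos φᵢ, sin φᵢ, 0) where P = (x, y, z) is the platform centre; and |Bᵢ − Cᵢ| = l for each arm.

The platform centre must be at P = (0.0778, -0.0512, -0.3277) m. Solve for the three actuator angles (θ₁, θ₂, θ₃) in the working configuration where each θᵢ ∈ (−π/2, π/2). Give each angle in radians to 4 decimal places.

θ₁ = 0.5238, θ₂ = 1.2218, θ₃ = 0.8727

rotate P by −φ1: (0.0778, -0.0512, -0.3277)
  A cos θ + B sin θ = C:  0.0522·cos θ + -0.3277·sin θ = -0.1187
  γ=atan2(-0.3277,0.0522)=-1.4128;  ψ=arccos(-0.3577)=1.9366;  θ1=γ+ψ≈0.5238
arm 2 (φ=120.0°): x'=-0.0832, y'=-0.0418
  e−x'=0.2132;  (l²−L²−(e−x')²−y'²−z²)/2L = -0.2350
  √(A²+B²)=0.3910;  θ2 = -0.9939+2.2157 ≈ 1.2218
φ3=240.0° → target in arm frame (0.0054, 0.0930)
  e−x'=0.1246;  (l²−L²−(e−x')²−y'²−z²)/2L = -0.1710
  √(A²+B²)=0.3506;  θ3 = -1.2076+2.0802 ≈ 0.8727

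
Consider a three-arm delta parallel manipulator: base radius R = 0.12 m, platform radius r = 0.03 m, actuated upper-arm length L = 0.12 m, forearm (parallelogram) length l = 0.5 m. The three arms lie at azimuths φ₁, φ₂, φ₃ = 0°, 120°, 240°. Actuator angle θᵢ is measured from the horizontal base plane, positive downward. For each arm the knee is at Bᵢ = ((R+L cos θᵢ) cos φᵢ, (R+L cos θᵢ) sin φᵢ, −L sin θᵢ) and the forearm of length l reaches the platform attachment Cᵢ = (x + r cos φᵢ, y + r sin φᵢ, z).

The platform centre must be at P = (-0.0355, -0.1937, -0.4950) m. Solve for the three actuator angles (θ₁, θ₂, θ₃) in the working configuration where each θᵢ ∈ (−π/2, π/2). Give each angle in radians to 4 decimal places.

θ₁ = 0.7853, θ₂ = 1.1343, θ₃ = 0.0000

rotate P by −φ1: (-0.0355, -0.1937, -0.4950)
  A cos θ + B sin θ = C:  0.1255·cos θ + -0.4950·sin θ = -0.2612
  √(A²+B²)=0.5107;  θ1 = -1.3225+2.1078 ≈ 0.7853
φ2=120.0° → target in arm frame (-0.1500, 0.1276)
  A=0.2400, B=-0.4950, C=(l²−L²−A²−y'²−z²)/(2L)=-0.3471
  √(A²+B²)=0.5501;  θ2 = -1.1193+2.2536 ≈ 1.1343
rotate P by −φ3: (0.1855, 0.0661, -0.4950)
  A=-0.0955, B=-0.4950, C=(l²−L²−A²−y'²−z²)/(2L)=-0.0955
  √(A²+B²)=0.5041;  θ3 = -1.7614+1.7613 ≈ 0.0000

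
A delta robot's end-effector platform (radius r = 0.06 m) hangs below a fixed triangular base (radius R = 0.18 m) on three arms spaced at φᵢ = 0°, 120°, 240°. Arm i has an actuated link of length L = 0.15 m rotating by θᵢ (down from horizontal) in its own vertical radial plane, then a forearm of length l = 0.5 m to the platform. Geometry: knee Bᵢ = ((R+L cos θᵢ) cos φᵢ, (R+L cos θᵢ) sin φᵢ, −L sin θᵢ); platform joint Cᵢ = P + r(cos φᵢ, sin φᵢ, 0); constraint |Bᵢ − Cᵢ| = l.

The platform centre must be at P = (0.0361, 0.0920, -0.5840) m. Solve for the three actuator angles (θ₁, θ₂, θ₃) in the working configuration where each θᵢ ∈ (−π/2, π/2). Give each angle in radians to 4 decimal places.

rotate P by −φ1: (0.0361, 0.0920, -0.5840)
  A cos θ + B sin θ = C:  0.0839·cos θ + -0.5840·sin θ = -0.4302
  θ1 = atan2(B,A) + arccos(C/0.5900) = 0.9598
arm 2 (φ=120.0°): x'=0.0616, y'=-0.0773
  A=0.0584, B=-0.5840, C=(l²−L²−A²−y'²−z²)/(2L)=-0.4098
  θ2 = atan2(B,A) + arccos(C/0.5869) = 0.8725
rotate P by −φ3: (-0.0977, -0.0147, -0.5840)
  A cos θ + B sin θ = C:  0.2177·cos θ + -0.5840·sin θ = -0.5373
  γ=atan2(-0.5840,0.2177)=-1.2139;  ψ=arccos(-0.8620)=2.6100;  θ3=γ+ψ≈1.3961

θ₁ = 0.9598, θ₂ = 0.8725, θ₃ = 1.3961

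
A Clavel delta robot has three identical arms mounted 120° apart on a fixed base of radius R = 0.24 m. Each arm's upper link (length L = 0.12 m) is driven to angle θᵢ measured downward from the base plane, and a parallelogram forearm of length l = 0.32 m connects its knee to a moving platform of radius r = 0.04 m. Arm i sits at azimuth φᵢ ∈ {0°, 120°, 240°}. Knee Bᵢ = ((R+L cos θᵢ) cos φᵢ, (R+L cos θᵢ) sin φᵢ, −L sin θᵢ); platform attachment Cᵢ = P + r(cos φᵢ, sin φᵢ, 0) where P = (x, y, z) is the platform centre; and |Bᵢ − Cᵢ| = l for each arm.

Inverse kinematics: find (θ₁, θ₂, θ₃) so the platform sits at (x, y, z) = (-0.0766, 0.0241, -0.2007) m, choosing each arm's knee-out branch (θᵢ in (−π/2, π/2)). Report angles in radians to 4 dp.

θ₁ = 1.3093, θ₂ = 0.1742, θ₃ = 0.6112

rotate P by −φ1: (-0.0766, 0.0241, -0.2007)
  A=0.2766, B=-0.2007, C=(l²−L²−A²−y'²−z²)/(2L)=-0.1224
  γ=atan2(-0.2007,0.2766)=-0.6277;  ψ=arccos(-0.3581)=1.9370;  θ1=γ+ψ≈1.3093
arm 2 (φ=120.0°): x'=0.0592, y'=0.0543
  A=0.1408, B=-0.2007, C=(l²−L²−A²−y'²−z²)/(2L)=0.1039
  θ2 = atan2(B,A) + arccos(C/0.2452) = 0.1742
arm 3 (φ=240.0°): x'=0.0174, y'=-0.0784
  A cos θ + B sin θ = C:  0.1826·cos θ + -0.2007·sin θ = 0.0343
  θ3 = atan2(B,A) + arccos(C/0.2713) = 0.6112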